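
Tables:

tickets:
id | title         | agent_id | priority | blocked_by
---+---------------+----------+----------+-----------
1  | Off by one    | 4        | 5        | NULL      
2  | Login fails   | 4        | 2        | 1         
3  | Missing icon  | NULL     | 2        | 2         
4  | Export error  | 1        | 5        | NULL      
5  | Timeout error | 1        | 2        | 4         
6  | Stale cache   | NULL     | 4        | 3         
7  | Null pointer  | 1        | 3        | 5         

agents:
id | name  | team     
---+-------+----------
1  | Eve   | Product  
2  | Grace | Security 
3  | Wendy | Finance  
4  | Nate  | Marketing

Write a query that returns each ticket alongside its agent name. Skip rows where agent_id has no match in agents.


INNER JOIN keeps only tickets rows whose agent_id matches an id in agents. Walk through each ticket:
  - ticket 1 (Off by one): agent_id=4 -> matches Nate
  - ticket 2 (Login fails): agent_id=4 -> matches Nate
  - ticket 3 (Missing icon): agent_id=NULL, no match -> dropped
  - ticket 4 (Export error): agent_id=1 -> matches Eve
  - ticket 5 (Timeout error): agent_id=1 -> matches Eve
  - ticket 6 (Stale cache): agent_id=NULL, no match -> dropped
  - ticket 7 (Null pointer): agent_id=1 -> matches Eve
So 2 of 7 rows are dropped.

SQL:
SELECT a.title, b.name AS agent
FROM tickets a
INNER JOIN agents b ON a.agent_id = b.id

Result:
title         | agent
--------------+------
Off by one    | Nate 
Login fails   | Nate 
Export error  | Eve  
Timeout error | Eve  
Null pointer  | Eve  


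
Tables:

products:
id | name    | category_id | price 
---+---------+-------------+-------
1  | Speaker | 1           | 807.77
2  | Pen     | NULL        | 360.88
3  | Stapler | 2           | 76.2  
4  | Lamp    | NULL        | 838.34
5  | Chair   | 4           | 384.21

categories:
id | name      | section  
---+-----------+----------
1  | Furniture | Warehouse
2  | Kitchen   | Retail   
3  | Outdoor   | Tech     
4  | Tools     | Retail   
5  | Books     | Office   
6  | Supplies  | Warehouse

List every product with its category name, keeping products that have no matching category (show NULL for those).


LEFT JOIN keeps every row from products (the left table); where category_id has no match in categories, the category columns become NULL. Walk through each product:
  - product 1 (Speaker): category_id=1 -> matches Furniture
  - product 2 (Pen): category_id=NULL, no match -> kept with NULL
  - product 3 (Stapler): category_id=2 -> matches Kitchen
  - product 4 (Lamp): category_id=NULL, no match -> kept with NULL
  - product 5 (Chair): category_id=4 -> matches Tools
All 5 rows appear; 2 have NULL category.

SQL:
SELECT a.name, b.name AS category
FROM products a
LEFT JOIN categories b ON a.category_id = b.id

Result:
name    | category 
--------+----------
Speaker | Furniture
Pen     | NULL     
Stapler | Kitchen  
Lamp    | NULL     
Chair   | Tools    


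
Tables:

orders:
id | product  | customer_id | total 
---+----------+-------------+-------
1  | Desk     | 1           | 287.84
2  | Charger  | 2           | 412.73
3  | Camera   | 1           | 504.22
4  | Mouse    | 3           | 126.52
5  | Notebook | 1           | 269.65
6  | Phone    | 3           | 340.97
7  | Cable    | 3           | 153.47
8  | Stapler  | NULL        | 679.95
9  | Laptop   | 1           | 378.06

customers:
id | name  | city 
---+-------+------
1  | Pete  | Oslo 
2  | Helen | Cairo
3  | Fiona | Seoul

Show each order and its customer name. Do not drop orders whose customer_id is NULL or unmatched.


LEFT JOIN keeps every row from orders (the left table); where customer_id has no match in customers, the customer columns become NULL. Walk through each order:
  - order 1 (Desk): customer_id=1 -> matches Pete
  - order 2 (Charger): customer_id=2 -> matches Helen
  - order 3 (Camera): customer_id=1 -> matches Pete
  - order 4 (Mouse): customer_id=3 -> matches Fiona
  - order 5 (Notebook): customer_id=1 -> matches Pete
  - order 6 (Phone): customer_id=3 -> matches Fiona
  - order 7 (Cable): customer_id=3 -> matches Fiona
  - order 8 (Stapler): customer_id=NULL, no match -> kept with NULL
  - order 9 (Laptop): customer_id=1 -> matches Pete
All 9 rows appear; 1 has NULL customer.

SQL:
SELECT a.product, b.name AS customer
FROM orders a
LEFT JOIN customers b ON a.customer_id = b.id

Result:
product  | customer
---------+---------
Desk     | Pete    
Charger  | Helen   
Camera   | Pete    
Mouse    | Fiona   
Notebook | Pete    
Phone    | Fiona   
Cable    | Fiona   
Stapler  | NULL    
Laptop   | Pete    


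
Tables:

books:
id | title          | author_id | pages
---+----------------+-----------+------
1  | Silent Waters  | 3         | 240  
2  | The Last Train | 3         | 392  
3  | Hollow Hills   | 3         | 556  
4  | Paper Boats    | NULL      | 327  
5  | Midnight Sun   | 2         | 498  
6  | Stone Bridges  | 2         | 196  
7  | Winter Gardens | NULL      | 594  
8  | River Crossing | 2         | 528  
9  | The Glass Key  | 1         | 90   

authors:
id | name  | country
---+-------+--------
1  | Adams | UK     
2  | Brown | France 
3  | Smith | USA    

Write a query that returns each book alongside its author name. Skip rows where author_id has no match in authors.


INNER JOIN keeps only books rows whose author_id matches an id in authors. Walk through each book:
  - book 1 (Silent Waters): author_id=3 -> matches Smith
  - book 2 (The Last Train): author_id=3 -> matches Smith
  - book 3 (Hollow Hills): author_id=3 -> matches Smith
  - book 4 (Paper Boats): author_id=NULL, no match -> dropped
  - book 5 (Midnight Sun): author_id=2 -> matches Brown
  - book 6 (Stone Bridges): author_id=2 -> matches Brown
  - book 7 (Winter Gardens): author_id=NULL, no match -> dropped
  - book 8 (River Crossing): author_id=2 -> matches Brown
  - book 9 (The Glass Key): author_id=1 -> matches Adams
So 2 of 9 rows are dropped.

SQL:
SELECT a.title, b.name AS author
FROM books a
INNER JOIN authors b ON a.author_id = b.id

Result:
title          | author
---------------+-------
Silent Waters  | Smith 
The Last Train | Smith 
Hollow Hills   | Smith 
Midnight Sun   | Brown 
Stone Bridges  | Brown 
River Crossing | Brown 
The Glass Key  | Adams 


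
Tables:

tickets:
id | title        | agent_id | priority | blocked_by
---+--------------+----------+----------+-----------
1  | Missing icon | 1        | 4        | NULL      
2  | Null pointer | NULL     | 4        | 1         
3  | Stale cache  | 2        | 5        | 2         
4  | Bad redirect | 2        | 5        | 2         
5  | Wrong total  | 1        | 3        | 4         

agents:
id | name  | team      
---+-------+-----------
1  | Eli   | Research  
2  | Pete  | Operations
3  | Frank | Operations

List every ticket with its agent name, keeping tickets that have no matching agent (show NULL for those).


LEFT JOIN keeps every row from tickets (the left table); where agent_id has no match in agents, the agent columns become NULL. Walk through each ticket:
  - ticket 1 (Missing icon): agent_id=1 -> matches Eli
  - ticket 2 (Null pointer): agent_id=NULL, no match -> kept with NULL
  - ticket 3 (Stale cache): agent_id=2 -> matches Pete
  - ticket 4 (Bad redirect): agent_id=2 -> matches Pete
  - ticket 5 (Wrong total): agent_id=1 -> matches Eli
All 5 rows appear; 1 has NULL agent.

SQL:
SELECT a.title, b.name AS agent
FROM tickets a
LEFT JOIN agents b ON a.agent_id = b.id

Result:
title        | agent
-------------+------
Missing icon | Eli  
Null pointer | NULL 
Stale cache  | Pete 
Bad redirect | Pete 
Wrong total  | Eli  


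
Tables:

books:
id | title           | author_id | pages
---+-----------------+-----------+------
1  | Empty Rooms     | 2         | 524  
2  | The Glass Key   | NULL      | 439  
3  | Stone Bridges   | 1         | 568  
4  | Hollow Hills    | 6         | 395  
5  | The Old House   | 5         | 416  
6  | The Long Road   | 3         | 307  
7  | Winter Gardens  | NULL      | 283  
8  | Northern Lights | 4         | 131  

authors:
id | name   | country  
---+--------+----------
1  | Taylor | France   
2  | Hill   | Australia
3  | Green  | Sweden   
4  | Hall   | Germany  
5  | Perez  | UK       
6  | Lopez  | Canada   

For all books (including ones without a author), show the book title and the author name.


LEFT JOIN keeps every row from books (the left table); where author_id has no match in authors, the author columns become NULL. Walk through each book:
  - book 1 (Empty Rooms): author_id=2 -> matches Hill
  - book 2 (The Glass Key): author_id=NULL, no match -> kept with NULL
  - book 3 (Stone Bridges): author_id=1 -> matches Taylor
  - book 4 (Hollow Hills): author_id=6 -> matches Lopez
  - book 5 (The Old House): author_id=5 -> matches Perez
  - book 6 (The Long Road): author_id=3 -> matches Green
  - book 7 (Winter Gardens): author_id=NULL, no match -> kept with NULL
  - book 8 (Northern Lights): author_id=4 -> matches Hall
All 8 rows appear; 2 have NULL author.

SQL:
SELECT a.title, b.name AS author
FROM books a
LEFT JOIN authors b ON a.author_id = b.id

Result:
title           | author
----------------+-------
Empty Rooms     | Hill  
The Glass Key   | NULL  
Stone Bridges   | Taylor
Hollow Hills    | Lopez 
The Old House   | Perez 
The Long Road   | Green 
Winter Gardens  | NULL  
Northern Lights | Hall  


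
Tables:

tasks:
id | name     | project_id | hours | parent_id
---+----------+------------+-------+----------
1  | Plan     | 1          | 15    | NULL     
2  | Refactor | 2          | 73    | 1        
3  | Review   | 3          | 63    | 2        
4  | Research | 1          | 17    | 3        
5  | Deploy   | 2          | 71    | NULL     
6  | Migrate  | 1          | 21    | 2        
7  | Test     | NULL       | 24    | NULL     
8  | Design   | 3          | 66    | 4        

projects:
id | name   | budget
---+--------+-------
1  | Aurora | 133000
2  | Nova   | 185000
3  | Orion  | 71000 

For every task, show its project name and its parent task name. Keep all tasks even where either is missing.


Two LEFT JOINs from the same base table tasks: one to projects via project_id, one to tasks itself via parent_id. Both are LEFT so every task is preserved.
Match against projects:
  - task 1 (Plan): project_id=1 -> matches Aurora
  - task 2 (Refactor): project_id=2 -> matches Nova
  - task 3 (Review): project_id=3 -> matches Orion
  - task 4 (Research): project_id=1 -> matches Aurora
  - task 5 (Deploy): project_id=2 -> matches Nova
  - task 6 (Migrate): project_id=1 -> matches Aurora
  - task 7 (Test): project_id=NULL, no match -> kept with NULL
  - task 8 (Design): project_id=3 -> matches Orion
Match against tasks (self):
  - task 1 (Plan): parent_id=NULL -> NULL
  - task 2 (Refactor): parent_id=1 -> Plan
  - task 3 (Review): parent_id=2 -> Refactor
  - task 4 (Research): parent_id=3 -> Review
  - task 5 (Deploy): parent_id=NULL -> NULL
  - task 6 (Migrate): parent_id=2 -> Refactor
  - task 7 (Test): parent_id=NULL -> NULL
  - task 8 (Design): parent_id=4 -> Research

SQL:
SELECT a.name, b.name AS project, c.name AS parent
FROM tasks a
LEFT JOIN projects b ON a.project_id = b.id
LEFT JOIN tasks c ON a.parent_id = c.id

Result:
name     | project | parent  
---------+---------+---------
Plan     | Aurora  | NULL    
Refactor | Nova    | Plan    
Review   | Orion   | Refactor
Research | Aurora  | Review  
Deploy   | Nova    | NULL    
Migrate  | Aurora  | Refactor
Test     | NULL    | NULL    
Design   | Orion   | Research


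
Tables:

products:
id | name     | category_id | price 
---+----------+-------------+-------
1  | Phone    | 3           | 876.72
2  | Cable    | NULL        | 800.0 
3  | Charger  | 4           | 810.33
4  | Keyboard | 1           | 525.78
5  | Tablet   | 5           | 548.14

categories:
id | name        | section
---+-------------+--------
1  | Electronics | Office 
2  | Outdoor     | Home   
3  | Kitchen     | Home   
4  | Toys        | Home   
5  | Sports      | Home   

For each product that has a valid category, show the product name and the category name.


INNER JOIN keeps only products rows whose category_id matches an id in categories. Walk through each product:
  - product 1 (Phone): category_id=3 -> matches Kitchen
  - product 2 (Cable): category_id=NULL, no match -> dropped
  - product 3 (Charger): category_id=4 -> matches Toys
  - product 4 (Keyboard): category_id=1 -> matches Electronics
  - product 5 (Tablet): category_id=5 -> matches Sports
So 1 of 5 rows is dropped.

SQL:
SELECT a.name, b.name AS category
FROM products a
INNER JOIN categories b ON a.category_id = b.id

Result:
name     | category   
---------+------------
Phone    | Kitchen    
Charger  | Toys       
Keyboard | Electronics
Tablet   | Sports     


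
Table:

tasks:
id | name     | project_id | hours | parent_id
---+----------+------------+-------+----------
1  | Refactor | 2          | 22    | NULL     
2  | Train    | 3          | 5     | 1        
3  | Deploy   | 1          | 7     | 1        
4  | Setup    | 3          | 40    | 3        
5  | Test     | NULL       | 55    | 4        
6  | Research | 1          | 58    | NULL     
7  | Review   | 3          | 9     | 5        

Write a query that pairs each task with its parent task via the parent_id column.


This is a self-join: tasks is joined to a second copy of itself, matching each row's parent_id to another row's id. Use LEFT JOIN so rows with parent_id=NULL are kept.
  - task 1 (Refactor): parent_id=NULL -> NULL
  - task 2 (Train): parent_id=1 -> Refactor
  - task 3 (Deploy): parent_id=1 -> Refactor
  - task 4 (Setup): parent_id=3 -> Deploy
  - task 5 (Test): parent_id=4 -> Setup
  - task 6 (Research): parent_id=NULL -> NULL
  - task 7 (Review): parent_id=5 -> Test

SQL:
SELECT a.name AS item, b.name AS parent
FROM tasks a
LEFT JOIN tasks b ON a.parent_id = b.id

Result:
item     | parent  
---------+---------
Refactor | NULL    
Train    | Refactor
Deploy   | Refactor
Setup    | Deploy  
Test     | Setup   
Research | NULL    
Review   | Test    


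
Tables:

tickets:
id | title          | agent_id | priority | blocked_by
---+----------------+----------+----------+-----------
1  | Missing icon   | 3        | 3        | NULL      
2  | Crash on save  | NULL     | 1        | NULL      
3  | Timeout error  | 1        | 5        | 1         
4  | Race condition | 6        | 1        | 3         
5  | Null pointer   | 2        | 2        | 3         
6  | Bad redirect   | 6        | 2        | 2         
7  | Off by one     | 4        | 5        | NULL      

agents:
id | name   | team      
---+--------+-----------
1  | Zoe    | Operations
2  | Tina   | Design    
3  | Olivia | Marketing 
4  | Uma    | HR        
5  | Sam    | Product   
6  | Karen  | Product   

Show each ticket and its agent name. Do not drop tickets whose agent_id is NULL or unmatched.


LEFT JOIN keeps every row from tickets (the left table); where agent_id has no match in agents, the agent columns become NULL. Walk through each ticket:
  - ticket 1 (Missing icon): agent_id=3 -> matches Olivia
  - ticket 2 (Crash on save): agent_id=NULL, no match -> kept with NULL
  - ticket 3 (Timeout error): agent_id=1 -> matches Zoe
  - ticket 4 (Race condition): agent_id=6 -> matches Karen
  - ticket 5 (Null pointer): agent_id=2 -> matches Tina
  - ticket 6 (Bad redirect): agent_id=6 -> matches Karen
  - ticket 7 (Off by one): agent_id=4 -> matches Uma
All 7 rows appear; 1 has NULL agent.

SQL:
SELECT a.title, b.name AS agent
FROM tickets a
LEFT JOIN agents b ON a.agent_id = b.id

Result:
title          | agent 
---------------+-------
Missing icon   | Olivia
Crash on save  | NULL  
Timeout error  | Zoe   
Race condition | Karen 
Null pointer   | Tina  
Bad redirect   | Karen 
Off by one     | Uma   


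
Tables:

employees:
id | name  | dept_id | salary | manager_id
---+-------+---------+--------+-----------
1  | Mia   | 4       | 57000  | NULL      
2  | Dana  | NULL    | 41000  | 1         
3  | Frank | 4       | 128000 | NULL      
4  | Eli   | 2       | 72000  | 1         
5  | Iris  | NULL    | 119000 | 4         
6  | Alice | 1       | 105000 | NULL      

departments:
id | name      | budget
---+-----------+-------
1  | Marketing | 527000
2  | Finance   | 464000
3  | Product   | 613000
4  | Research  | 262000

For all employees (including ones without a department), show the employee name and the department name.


LEFT JOIN keeps every row from employees (the left table); where dept_id has no match in departments, the department columns become NULL. Walk through each employee:
  - employee 1 (Mia): dept_id=4 -> matches Research
  - employee 2 (Dana): dept_id=NULL, no match -> kept with NULL
  - employee 3 (Frank): dept_id=4 -> matches Research
  - employee 4 (Eli): dept_id=2 -> matches Finance
  - employee 5 (Iris): dept_id=NULL, no match -> kept with NULL
  - employee 6 (Alice): dept_id=1 -> matches Marketing
All 6 rows appear; 2 have NULL department.

SQL:
SELECT a.name, b.name AS department
FROM employees a
LEFT JOIN departments b ON a.dept_id = b.id

Result:
name  | department
------+-----------
Mia   | Research  
Dana  | NULL      
Frank | Research  
Eli   | Finance   
Iris  | NULL      
Alice | Marketing 


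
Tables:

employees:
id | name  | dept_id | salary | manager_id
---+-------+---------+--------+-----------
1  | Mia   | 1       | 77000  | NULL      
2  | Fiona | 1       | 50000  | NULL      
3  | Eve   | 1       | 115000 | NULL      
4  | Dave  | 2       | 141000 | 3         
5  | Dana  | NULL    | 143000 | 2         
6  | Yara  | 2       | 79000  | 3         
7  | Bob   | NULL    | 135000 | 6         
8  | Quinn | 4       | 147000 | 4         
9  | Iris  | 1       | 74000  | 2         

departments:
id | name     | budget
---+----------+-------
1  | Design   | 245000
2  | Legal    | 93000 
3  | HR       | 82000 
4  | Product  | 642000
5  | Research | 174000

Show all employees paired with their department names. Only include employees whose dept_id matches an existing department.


INNER JOIN keeps only employees rows whose dept_id matches an id in departments. Walk through each employee:
  - employee 1 (Mia): dept_id=1 -> matches Design
  - employee 2 (Fiona): dept_id=1 -> matches Design
  - employee 3 (Eve): dept_id=1 -> matches Design
  - employee 4 (Dave): dept_id=2 -> matches Legal
  - employee 5 (Dana): dept_id=NULL, no match -> dropped
  - employee 6 (Yara): dept_id=2 -> matches Legal
  - employee 7 (Bob): dept_id=NULL, no match -> dropped
  - employee 8 (Quinn): dept_id=4 -> matches Product
  - employee 9 (Iris): dept_id=1 -> matches Design
So 2 of 9 rows are dropped.

SQL:
SELECT a.name, b.name AS department
FROM employees a
INNER JOIN departments b ON a.dept_id = b.id

Result:
name  | department
------+-----------
Mia   | Design    
Fiona | Design    
Eve   | Design    
Dave  | Legal     
Yara  | Legal     
Quinn | Product   
Iris  | Design    


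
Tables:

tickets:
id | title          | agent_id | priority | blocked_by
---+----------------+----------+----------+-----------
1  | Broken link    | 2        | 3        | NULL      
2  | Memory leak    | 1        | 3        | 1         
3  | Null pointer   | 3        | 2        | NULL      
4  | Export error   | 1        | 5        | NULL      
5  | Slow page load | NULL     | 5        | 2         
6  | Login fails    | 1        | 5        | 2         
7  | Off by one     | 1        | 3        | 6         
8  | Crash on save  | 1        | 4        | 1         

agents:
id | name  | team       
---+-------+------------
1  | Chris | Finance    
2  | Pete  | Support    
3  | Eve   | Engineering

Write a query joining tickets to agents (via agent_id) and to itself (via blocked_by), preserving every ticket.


Two LEFT JOINs from the same base table tickets: one to agents via agent_id, one to tickets itself via blocked_by. Both are LEFT so every ticket is preserved.
Match against agents:
  - ticket 1 (Broken link): agent_id=2 -> matches Pete
  - ticket 2 (Memory leak): agent_id=1 -> matches Chris
  - ticket 3 (Null pointer): agent_id=3 -> matches Eve
  - ticket 4 (Export error): agent_id=1 -> matches Chris
  - ticket 5 (Slow page load): agent_id=NULL, no match -> kept with NULL
  - ticket 6 (Login fails): agent_id=1 -> matches Chris
  - ticket 7 (Off by one): agent_id=1 -> matches Chris
  - ticket 8 (Crash on save): agent_id=1 -> matches Chris
Match against tickets (self):
  - ticket 1 (Broken link): blocked_by=NULL -> NULL
  - ticket 2 (Memory leak): blocked_by=1 -> Broken link
  - ticket 3 (Null pointer): blocked_by=NULL -> NULL
  - ticket 4 (Export error): blocked_by=NULL -> NULL
  - ticket 5 (Slow page load): blocked_by=2 -> Memory leak
  - ticket 6 (Login fails): blocked_by=2 -> Memory leak
  - ticket 7 (Off by one): blocked_by=6 -> Login fails
  - ticket 8 (Crash on save): blocked_by=1 -> Broken link

SQL:
SELECT a.title, b.name AS agent, c.title AS blocked_by
FROM tickets a
LEFT JOIN agents b ON a.agent_id = b.id
LEFT JOIN tickets c ON a.blocked_by = c.id

Result:
title          | agent | blocked_by 
---------------+-------+------------
Broken link    | Pete  | NULL       
Memory leak    | Chris | Broken link
Null pointer   | Eve   | NULL       
Export error   | Chris | NULL       
Slow page load | NULL  | Memory leak
Login fails    | Chris | Memory leak
Off by one     | Chris | Login fails
Crash on save  | Chris | Broken link


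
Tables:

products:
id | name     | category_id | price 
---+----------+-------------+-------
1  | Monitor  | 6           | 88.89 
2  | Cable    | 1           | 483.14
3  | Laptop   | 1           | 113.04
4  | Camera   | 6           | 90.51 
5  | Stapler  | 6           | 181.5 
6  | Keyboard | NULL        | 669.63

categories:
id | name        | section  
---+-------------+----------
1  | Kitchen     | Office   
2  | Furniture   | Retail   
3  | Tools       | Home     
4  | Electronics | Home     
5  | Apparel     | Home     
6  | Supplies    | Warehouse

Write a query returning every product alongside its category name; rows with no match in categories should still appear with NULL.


LEFT JOIN keeps every row from products (the left table); where category_id has no match in categories, the category columns become NULL. Walk through each product:
  - product 1 (Monitor): category_id=6 -> matches Supplies
  - product 2 (Cable): category_id=1 -> matches Kitchen
  - product 3 (Laptop): category_id=1 -> matches Kitchen
  - product 4 (Camera): category_id=6 -> matches Supplies
  - product 5 (Stapler): category_id=6 -> matches Supplies
  - product 6 (Keyboard): category_id=NULL, no match -> kept with NULL
All 6 rows appear; 1 has NULL category.

SQL:
SELECT a.name, b.name AS category
FROM products a
LEFT JOIN categories b ON a.category_id = b.id

Result:
name     | category
---------+---------
Monitor  | Supplies
Cable    | Kitchen 
Laptop   | Kitchen 
Camera   | Supplies
Stapler  | Supplies
Keyboard | NULL    


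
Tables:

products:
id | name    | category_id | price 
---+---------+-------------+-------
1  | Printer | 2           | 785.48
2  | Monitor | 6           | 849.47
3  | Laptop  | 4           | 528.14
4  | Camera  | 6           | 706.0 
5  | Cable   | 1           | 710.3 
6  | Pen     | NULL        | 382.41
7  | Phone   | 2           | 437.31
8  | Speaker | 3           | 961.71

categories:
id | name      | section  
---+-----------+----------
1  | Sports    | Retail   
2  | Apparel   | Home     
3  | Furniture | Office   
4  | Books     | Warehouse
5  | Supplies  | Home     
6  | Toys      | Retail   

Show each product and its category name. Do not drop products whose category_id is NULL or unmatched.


LEFT JOIN keeps every row from products (the left table); where category_id has no match in categories, the category columns become NULL. Walk through each product:
  - product 1 (Printer): category_id=2 -> matches Apparel
  - product 2 (Monitor): category_id=6 -> matches Toys
  - product 3 (Laptop): category_id=4 -> matches Books
  - product 4 (Camera): category_id=6 -> matches Toys
  - product 5 (Cable): category_id=1 -> matches Sports
  - product 6 (Pen): category_id=NULL, no match -> kept with NULL
  - product 7 (Phone): category_id=2 -> matches Apparel
  - product 8 (Speaker): category_id=3 -> matches Furniture
All 8 rows appear; 1 has NULL category.

SQL:
SELECT a.name, b.name AS category
FROM products a
LEFT JOIN categories b ON a.category_id = b.id

Result:
name    | category 
--------+----------
Printer | Apparel  
Monitor | Toys     
Laptop  | Books    
Camera  | Toys     
Cable   | Sports   
Pen     | NULL     
Phone   | Apparel  
Speaker | Furniture


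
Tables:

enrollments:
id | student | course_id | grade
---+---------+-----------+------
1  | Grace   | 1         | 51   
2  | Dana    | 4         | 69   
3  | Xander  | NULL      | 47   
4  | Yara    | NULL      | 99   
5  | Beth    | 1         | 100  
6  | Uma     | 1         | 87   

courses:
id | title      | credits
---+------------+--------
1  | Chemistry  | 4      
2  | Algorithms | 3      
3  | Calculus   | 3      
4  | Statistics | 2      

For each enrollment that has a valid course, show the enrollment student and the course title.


INNER JOIN keeps only enrollments rows whose course_id matches an id in courses. Walk through each enrollment:
  - enrollment 1 (Grace): course_id=1 -> matches Chemistry
  - enrollment 2 (Dana): course_id=4 -> matches Statistics
  - enrollment 3 (Xander): course_id=NULL, no match -> dropped
  - enrollment 4 (Yara): course_id=NULL, no match -> dropped
  - enrollment 5 (Beth): course_id=1 -> matches Chemistry
  - enrollment 6 (Uma): course_id=1 -> matches Chemistry
So 2 of 6 rows are dropped.

SQL:
SELECT a.student, b.title AS course
FROM enrollments a
INNER JOIN courses b ON a.course_id = b.id

Result:
student | course    
--------+-----------
Grace   | Chemistry 
Dana    | Statistics
Beth    | Chemistry 
Uma     | Chemistry 


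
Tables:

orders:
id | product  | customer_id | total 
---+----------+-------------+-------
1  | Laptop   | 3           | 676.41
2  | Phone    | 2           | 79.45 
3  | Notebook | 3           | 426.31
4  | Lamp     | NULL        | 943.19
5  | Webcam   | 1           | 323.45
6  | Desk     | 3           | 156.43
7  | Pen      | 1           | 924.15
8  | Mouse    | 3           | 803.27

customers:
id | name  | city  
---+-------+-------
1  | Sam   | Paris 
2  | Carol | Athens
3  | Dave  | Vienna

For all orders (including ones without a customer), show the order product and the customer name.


LEFT JOIN keeps every row from orders (the left table); where customer_id has no match in customers, the customer columns become NULL. Walk through each order:
  - order 1 (Laptop): customer_id=3 -> matches Dave
  - order 2 (Phone): customer_id=2 -> matches Carol
  - order 3 (Notebook): customer_id=3 -> matches Dave
  - order 4 (Lamp): customer_id=NULL, no match -> kept with NULL
  - order 5 (Webcam): customer_id=1 -> matches Sam
  - order 6 (Desk): customer_id=3 -> matches Dave
  - order 7 (Pen): customer_id=1 -> matches Sam
  - order 8 (Mouse): customer_id=3 -> matches Dave
All 8 rows appear; 1 has NULL customer.

SQL:
SELECT a.product, b.name AS customer
FROM orders a
LEFT JOIN customers b ON a.customer_id = b.id

Result:
product  | customer
---------+---------
Laptop   | Dave    
Phone    | Carol   
Notebook | Dave    
Lamp     | NULL    
Webcam   | Sam     
Desk     | Dave    
Pen      | Sam     
Mouse    | Dave    


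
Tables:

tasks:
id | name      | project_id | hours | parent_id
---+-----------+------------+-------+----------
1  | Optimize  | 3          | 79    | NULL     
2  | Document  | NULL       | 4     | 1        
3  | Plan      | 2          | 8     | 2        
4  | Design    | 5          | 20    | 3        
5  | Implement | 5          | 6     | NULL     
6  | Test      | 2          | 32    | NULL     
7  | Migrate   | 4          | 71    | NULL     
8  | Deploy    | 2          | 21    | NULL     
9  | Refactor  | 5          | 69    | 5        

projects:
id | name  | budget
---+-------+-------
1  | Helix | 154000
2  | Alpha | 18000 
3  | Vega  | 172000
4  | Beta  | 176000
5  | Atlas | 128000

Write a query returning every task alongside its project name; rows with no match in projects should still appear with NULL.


LEFT JOIN keeps every row from tasks (the left table); where project_id has no match in projects, the project columns become NULL. Walk through each task:
  - task 1 (Optimize): project_id=3 -> matches Vega
  - task 2 (Document): project_id=NULL, no match -> kept with NULL
  - task 3 (Plan): project_id=2 -> matches Alpha
  - task 4 (Design): project_id=5 -> matches Atlas
  - task 5 (Implement): project_id=5 -> matches Atlas
  - task 6 (Test): project_id=2 -> matches Alpha
  - task 7 (Migrate): project_id=4 -> matches Beta
  - task 8 (Deploy): project_id=2 -> matches Alpha
  - task 9 (Refactor): project_id=5 -> matches Atlas
All 9 rows appear; 1 has NULL project.

SQL:
SELECT a.name, b.name AS project
FROM tasks a
LEFT JOIN projects b ON a.project_id = b.id

Result:
name      | project
----------+--------
Optimize  | Vega   
Document  | NULL   
Plan      | Alpha  
Design    | Atlas  
Implement | Atlas  
Test      | Alpha  
Migrate   | Beta   
Deploy    | Alpha  
Refactor  | Atlas  


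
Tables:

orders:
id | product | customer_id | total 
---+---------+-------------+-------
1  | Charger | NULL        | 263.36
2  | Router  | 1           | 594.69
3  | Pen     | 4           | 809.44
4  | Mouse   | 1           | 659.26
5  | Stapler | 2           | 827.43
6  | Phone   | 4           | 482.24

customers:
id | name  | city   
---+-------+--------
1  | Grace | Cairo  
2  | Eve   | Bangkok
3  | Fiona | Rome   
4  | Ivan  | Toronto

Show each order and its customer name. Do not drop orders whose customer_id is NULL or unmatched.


LEFT JOIN keeps every row from orders (the left table); where customer_id has no match in customers, the customer columns become NULL. Walk through each order:
  - order 1 (Charger): customer_id=NULL, no match -> kept with NULL
  - order 2 (Router): customer_id=1 -> matches Grace
  - order 3 (Pen): customer_id=4 -> matches Ivan
  - order 4 (Mouse): customer_id=1 -> matches Grace
  - order 5 (Stapler): customer_id=2 -> matches Eve
  - order 6 (Phone): customer_id=4 -> matches Ivan
All 6 rows appear; 1 has NULL customer.

SQL:
SELECT a.product, b.name AS customer
FROM orders a
LEFT JOIN customers b ON a.customer_id = b.id

Result:
product | customer
--------+---------
Charger | NULL    
Router  | Grace   
Pen     | Ivan    
Mouse   | Grace   
Stapler | Eve     
Phone   | Ivan    


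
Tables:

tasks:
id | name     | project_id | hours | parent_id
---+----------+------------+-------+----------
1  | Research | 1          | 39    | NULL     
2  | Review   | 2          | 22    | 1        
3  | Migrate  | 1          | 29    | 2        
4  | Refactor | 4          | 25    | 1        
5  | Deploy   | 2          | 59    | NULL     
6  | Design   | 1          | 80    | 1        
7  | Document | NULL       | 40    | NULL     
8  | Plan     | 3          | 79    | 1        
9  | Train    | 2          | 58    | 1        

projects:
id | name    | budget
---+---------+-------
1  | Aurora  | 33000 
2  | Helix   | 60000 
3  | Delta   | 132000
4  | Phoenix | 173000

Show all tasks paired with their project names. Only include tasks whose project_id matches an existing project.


INNER JOIN keeps only tasks rows whose project_id matches an id in projects. Walk through each task:
  - task 1 (Research): project_id=1 -> matches Aurora
  - task 2 (Review): project_id=2 -> matches Helix
  - task 3 (Migrate): project_id=1 -> matches Aurora
  - task 4 (Refactor): project_id=4 -> matches Phoenix
  - task 5 (Deploy): project_id=2 -> matches Helix
  - task 6 (Design): project_id=1 -> matches Aurora
  - task 7 (Document): project_id=NULL, no match -> dropped
  - task 8 (Plan): project_id=3 -> matches Delta
  - task 9 (Train): project_id=2 -> matches Helix
So 1 of 9 rows is dropped.

SQL:
SELECT a.name, b.name AS project
FROM tasks a
INNER JOIN projects b ON a.project_id = b.id

Result:
name     | project
---------+--------
Research | Aurora 
Review   | Helix  
Migrate  | Aurora 
Refactor | Phoenix
Deploy   | Helix  
Design   | Aurora 
Plan     | Delta  
Train    | Helix  


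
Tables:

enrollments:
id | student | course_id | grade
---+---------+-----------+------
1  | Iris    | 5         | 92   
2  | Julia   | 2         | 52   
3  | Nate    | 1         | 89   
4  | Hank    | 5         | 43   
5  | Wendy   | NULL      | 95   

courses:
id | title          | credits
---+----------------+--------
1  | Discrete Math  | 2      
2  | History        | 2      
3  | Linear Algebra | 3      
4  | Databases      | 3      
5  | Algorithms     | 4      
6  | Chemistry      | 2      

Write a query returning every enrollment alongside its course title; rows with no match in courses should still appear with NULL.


LEFT JOIN keeps every row from enrollments (the left table); where course_id has no match in courses, the course columns become NULL. Walk through each enrollment:
  - enrollment 1 (Iris): course_id=5 -> matches Algorithms
  - enrollment 2 (Julia): course_id=2 -> matches History
  - enrollment 3 (Nate): course_id=1 -> matches Discrete Math
  - enrollment 4 (Hank): course_id=5 -> matches Algorithms
  - enrollment 5 (Wendy): course_id=NULL, no match -> kept with NULL
All 5 rows appear; 1 has NULL course.

SQL:
SELECT a.student, b.title AS course
FROM enrollments a
LEFT JOIN courses b ON a.course_id = b.id

Result:
student | course       
--------+--------------
Iris    | Algorithms   
Julia   | History      
Nate    | Discrete Math
Hank    | Algorithms   
Wendy   | NULL         


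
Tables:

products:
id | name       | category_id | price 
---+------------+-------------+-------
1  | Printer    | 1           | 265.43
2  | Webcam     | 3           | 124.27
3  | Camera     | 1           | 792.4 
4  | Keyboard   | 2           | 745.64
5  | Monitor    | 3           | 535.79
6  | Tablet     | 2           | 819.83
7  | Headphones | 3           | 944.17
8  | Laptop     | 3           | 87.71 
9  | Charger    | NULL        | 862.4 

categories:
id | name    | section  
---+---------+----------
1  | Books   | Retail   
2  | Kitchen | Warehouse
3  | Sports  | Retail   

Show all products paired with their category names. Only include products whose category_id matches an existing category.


INNER JOIN keeps only products rows whose category_id matches an id in categories. Walk through each product:
  - product 1 (Printer): category_id=1 -> matches Books
  - product 2 (Webcam): category_id=3 -> matches Sports
  - product 3 (Camera): category_id=1 -> matches Books
  - product 4 (Keyboard): category_id=2 -> matches Kitchen
  - product 5 (Monitor): category_id=3 -> matches Sports
  - product 6 (Tablet): category_id=2 -> matches Kitchen
  - product 7 (Headphones): category_id=3 -> matches Sports
  - product 8 (Laptop): category_id=3 -> matches Sports
  - product 9 (Charger): category_id=NULL, no match -> dropped
So 1 of 9 rows is dropped.

SQL:
SELECT a.name, b.name AS category
FROM products a
INNER JOIN categories b ON a.category_id = b.id

Result:
name       | category
-----------+---------
Printer    | Books   
Webcam     | Sports  
Camera     | Books   
Keyboard   | Kitchen 
Monitor    | Sports  
Tablet     | Kitchen 
Headphones | Sports  
Laptop     | Sports  


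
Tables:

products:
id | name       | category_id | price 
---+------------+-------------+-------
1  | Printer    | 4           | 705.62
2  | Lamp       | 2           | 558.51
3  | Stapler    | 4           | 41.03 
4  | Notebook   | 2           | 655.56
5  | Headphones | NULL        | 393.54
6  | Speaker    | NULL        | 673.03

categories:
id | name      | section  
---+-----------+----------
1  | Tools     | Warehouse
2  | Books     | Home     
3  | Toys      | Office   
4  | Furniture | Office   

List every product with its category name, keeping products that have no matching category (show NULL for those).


LEFT JOIN keeps every row from products (the left table); where category_id has no match in categories, the category columns become NULL. Walk through each product:
  - product 1 (Printer): category_id=4 -> matches Furniture
  - product 2 (Lamp): category_id=2 -> matches Books
  - product 3 (Stapler): category_id=4 -> matches Furniture
  - product 4 (Notebook): category_id=2 -> matches Books
  - product 5 (Headphones): category_id=NULL, no match -> kept with NULL
  - product 6 (Speaker): category_id=NULL, no match -> kept with NULL
All 6 rows appear; 2 have NULL category.

SQL:
SELECT a.name, b.name AS category
FROM products a
LEFT JOIN categories b ON a.category_id = b.id

Result:
name       | category 
-----------+----------
Printer    | Furniture
Lamp       | Books    
Stapler    | Furniture
Notebook   | Books    
Headphones | NULL     
Speaker    | NULL     


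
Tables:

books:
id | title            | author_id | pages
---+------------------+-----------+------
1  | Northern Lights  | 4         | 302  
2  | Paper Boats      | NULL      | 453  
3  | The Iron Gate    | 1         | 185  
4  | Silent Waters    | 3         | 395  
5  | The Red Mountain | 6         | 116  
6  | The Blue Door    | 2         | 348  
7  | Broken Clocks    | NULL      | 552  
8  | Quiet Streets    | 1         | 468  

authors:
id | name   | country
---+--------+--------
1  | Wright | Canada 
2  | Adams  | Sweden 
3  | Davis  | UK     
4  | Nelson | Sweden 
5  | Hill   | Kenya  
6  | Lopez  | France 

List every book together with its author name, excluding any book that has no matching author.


INNER JOIN keeps only books rows whose author_id matches an id in authors. Walk through each book:
  - book 1 (Northern Lights): author_id=4 -> matches Nelson
  - book 2 (Paper Boats): author_id=NULL, no match -> dropped
  - book 3 (The Iron Gate): author_id=1 -> matches Wright
  - book 4 (Silent Waters): author_id=3 -> matches Davis
  - book 5 (The Red Mountain): author_id=6 -> matches Lopez
  - book 6 (The Blue Door): author_id=2 -> matches Adams
  - book 7 (Broken Clocks): author_id=NULL, no match -> dropped
  - book 8 (Quiet Streets): author_id=1 -> matches Wright
So 2 of 8 rows are dropped.

SQL:
SELECT a.title, b.name AS author
FROM books a
INNER JOIN authors b ON a.author_id = b.id

Result:
title            | author
-----------------+-------
Northern Lights  | Nelson
The Iron Gate    | Wright
Silent Waters    | Davis 
The Red Mountain | Lopez 
The Blue Door    | Adams 
Quiet Streets    | Wright


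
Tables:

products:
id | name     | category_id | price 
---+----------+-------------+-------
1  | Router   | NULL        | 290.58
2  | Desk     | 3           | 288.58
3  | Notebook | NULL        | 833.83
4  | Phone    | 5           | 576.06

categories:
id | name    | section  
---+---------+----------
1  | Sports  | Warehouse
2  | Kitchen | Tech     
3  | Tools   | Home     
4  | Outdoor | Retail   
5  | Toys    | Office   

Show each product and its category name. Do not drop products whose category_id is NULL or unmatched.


LEFT JOIN keeps every row from products (the left table); where category_id has no match in categories, the category columns become NULL. Walk through each product:
  - product 1 (Router): category_id=NULL, no match -> kept with NULL
  - product 2 (Desk): category_id=3 -> matches Tools
  - product 3 (Notebook): category_id=NULL, no match -> kept with NULL
  - product 4 (Phone): category_id=5 -> matches Toys
All 4 rows appear; 2 have NULL category.

SQL:
SELECT a.name, b.name AS category
FROM products a
LEFT JOIN categories b ON a.category_id = b.id

Result:
name     | category
---------+---------
Router   | NULL    
Desk     | Tools   
Notebook | NULL    
Phone    | Toys    


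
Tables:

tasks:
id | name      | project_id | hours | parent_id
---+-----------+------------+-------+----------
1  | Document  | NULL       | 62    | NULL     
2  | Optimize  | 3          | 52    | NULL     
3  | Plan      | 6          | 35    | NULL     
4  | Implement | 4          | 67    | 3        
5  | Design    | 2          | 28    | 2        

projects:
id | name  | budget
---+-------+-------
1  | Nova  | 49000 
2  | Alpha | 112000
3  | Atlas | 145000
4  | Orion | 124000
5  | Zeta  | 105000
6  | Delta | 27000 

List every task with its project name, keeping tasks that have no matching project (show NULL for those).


LEFT JOIN keeps every row from tasks (the left table); where project_id has no match in projects, the project columns become NULL. Walk through each task:
  - task 1 (Document): project_id=NULL, no match -> kept with NULL
  - task 2 (Optimize): project_id=3 -> matches Atlas
  - task 3 (Plan): project_id=6 -> matches Delta
  - task 4 (Implement): project_id=4 -> matches Orion
  - task 5 (Design): project_id=2 -> matches Alpha
All 5 rows appear; 1 has NULL project.

SQL:
SELECT a.name, b.name AS project
FROM tasks a
LEFT JOIN projects b ON a.project_id = b.id

Result:
name      | project
----------+--------
Document  | NULL   
Optimize  | Atlas  
Plan      | Delta  
Implement | Orion  
Design    | Alpha  
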